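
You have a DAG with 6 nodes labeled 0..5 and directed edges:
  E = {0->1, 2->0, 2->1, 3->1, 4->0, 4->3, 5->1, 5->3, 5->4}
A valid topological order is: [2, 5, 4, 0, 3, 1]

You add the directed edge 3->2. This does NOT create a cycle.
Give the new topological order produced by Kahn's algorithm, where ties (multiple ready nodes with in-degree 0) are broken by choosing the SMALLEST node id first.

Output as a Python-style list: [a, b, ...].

Old toposort: [2, 5, 4, 0, 3, 1]
Added edge: 3->2
Position of 3 (4) > position of 2 (0). Must reorder: 3 must now come before 2.
Run Kahn's algorithm (break ties by smallest node id):
  initial in-degrees: [2, 4, 1, 2, 1, 0]
  ready (indeg=0): [5]
  pop 5: indeg[1]->3; indeg[3]->1; indeg[4]->0 | ready=[4] | order so far=[5]
  pop 4: indeg[0]->1; indeg[3]->0 | ready=[3] | order so far=[5, 4]
  pop 3: indeg[1]->2; indeg[2]->0 | ready=[2] | order so far=[5, 4, 3]
  pop 2: indeg[0]->0; indeg[1]->1 | ready=[0] | order so far=[5, 4, 3, 2]
  pop 0: indeg[1]->0 | ready=[1] | order so far=[5, 4, 3, 2, 0]
  pop 1: no out-edges | ready=[] | order so far=[5, 4, 3, 2, 0, 1]
  Result: [5, 4, 3, 2, 0, 1]

Answer: [5, 4, 3, 2, 0, 1]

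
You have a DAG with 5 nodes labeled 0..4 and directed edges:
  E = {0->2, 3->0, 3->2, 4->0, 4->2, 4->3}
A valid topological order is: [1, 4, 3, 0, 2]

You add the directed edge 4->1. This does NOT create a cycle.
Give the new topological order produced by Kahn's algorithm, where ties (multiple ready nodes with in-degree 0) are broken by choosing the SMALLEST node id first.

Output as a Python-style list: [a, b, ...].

Answer: [4, 1, 3, 0, 2]

Derivation:
Old toposort: [1, 4, 3, 0, 2]
Added edge: 4->1
Position of 4 (1) > position of 1 (0). Must reorder: 4 must now come before 1.
Run Kahn's algorithm (break ties by smallest node id):
  initial in-degrees: [2, 1, 3, 1, 0]
  ready (indeg=0): [4]
  pop 4: indeg[0]->1; indeg[1]->0; indeg[2]->2; indeg[3]->0 | ready=[1, 3] | order so far=[4]
  pop 1: no out-edges | ready=[3] | order so far=[4, 1]
  pop 3: indeg[0]->0; indeg[2]->1 | ready=[0] | order so far=[4, 1, 3]
  pop 0: indeg[2]->0 | ready=[2] | order so far=[4, 1, 3, 0]
  pop 2: no out-edges | ready=[] | order so far=[4, 1, 3, 0, 2]
  Result: [4, 1, 3, 0, 2]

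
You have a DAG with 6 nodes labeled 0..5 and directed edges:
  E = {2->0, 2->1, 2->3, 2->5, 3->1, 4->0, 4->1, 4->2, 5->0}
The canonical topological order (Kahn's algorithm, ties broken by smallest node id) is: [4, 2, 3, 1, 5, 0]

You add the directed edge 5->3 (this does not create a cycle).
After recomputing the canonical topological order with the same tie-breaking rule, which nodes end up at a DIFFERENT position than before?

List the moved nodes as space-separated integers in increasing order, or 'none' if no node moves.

Answer: 0 1 3 5

Derivation:
Old toposort: [4, 2, 3, 1, 5, 0]
Added edge 5->3
Recompute Kahn (smallest-id tiebreak):
  initial in-degrees: [3, 3, 1, 2, 0, 1]
  ready (indeg=0): [4]
  pop 4: indeg[0]->2; indeg[1]->2; indeg[2]->0 | ready=[2] | order so far=[4]
  pop 2: indeg[0]->1; indeg[1]->1; indeg[3]->1; indeg[5]->0 | ready=[5] | order so far=[4, 2]
  pop 5: indeg[0]->0; indeg[3]->0 | ready=[0, 3] | order so far=[4, 2, 5]
  pop 0: no out-edges | ready=[3] | order so far=[4, 2, 5, 0]
  pop 3: indeg[1]->0 | ready=[1] | order so far=[4, 2, 5, 0, 3]
  pop 1: no out-edges | ready=[] | order so far=[4, 2, 5, 0, 3, 1]
New canonical toposort: [4, 2, 5, 0, 3, 1]
Compare positions:
  Node 0: index 5 -> 3 (moved)
  Node 1: index 3 -> 5 (moved)
  Node 2: index 1 -> 1 (same)
  Node 3: index 2 -> 4 (moved)
  Node 4: index 0 -> 0 (same)
  Node 5: index 4 -> 2 (moved)
Nodes that changed position: 0 1 3 5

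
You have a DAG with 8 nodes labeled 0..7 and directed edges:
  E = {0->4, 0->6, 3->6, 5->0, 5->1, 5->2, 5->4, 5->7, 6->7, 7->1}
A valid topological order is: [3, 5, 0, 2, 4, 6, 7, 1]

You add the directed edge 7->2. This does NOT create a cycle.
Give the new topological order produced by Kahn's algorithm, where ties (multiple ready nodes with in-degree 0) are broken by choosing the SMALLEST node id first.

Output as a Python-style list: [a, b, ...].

Answer: [3, 5, 0, 4, 6, 7, 1, 2]

Derivation:
Old toposort: [3, 5, 0, 2, 4, 6, 7, 1]
Added edge: 7->2
Position of 7 (6) > position of 2 (3). Must reorder: 7 must now come before 2.
Run Kahn's algorithm (break ties by smallest node id):
  initial in-degrees: [1, 2, 2, 0, 2, 0, 2, 2]
  ready (indeg=0): [3, 5]
  pop 3: indeg[6]->1 | ready=[5] | order so far=[3]
  pop 5: indeg[0]->0; indeg[1]->1; indeg[2]->1; indeg[4]->1; indeg[7]->1 | ready=[0] | order so far=[3, 5]
  pop 0: indeg[4]->0; indeg[6]->0 | ready=[4, 6] | order so far=[3, 5, 0]
  pop 4: no out-edges | ready=[6] | order so far=[3, 5, 0, 4]
  pop 6: indeg[7]->0 | ready=[7] | order so far=[3, 5, 0, 4, 6]
  pop 7: indeg[1]->0; indeg[2]->0 | ready=[1, 2] | order so far=[3, 5, 0, 4, 6, 7]
  pop 1: no out-edges | ready=[2] | order so far=[3, 5, 0, 4, 6, 7, 1]
  pop 2: no out-edges | ready=[] | order so far=[3, 5, 0, 4, 6, 7, 1, 2]
  Result: [3, 5, 0, 4, 6, 7, 1, 2]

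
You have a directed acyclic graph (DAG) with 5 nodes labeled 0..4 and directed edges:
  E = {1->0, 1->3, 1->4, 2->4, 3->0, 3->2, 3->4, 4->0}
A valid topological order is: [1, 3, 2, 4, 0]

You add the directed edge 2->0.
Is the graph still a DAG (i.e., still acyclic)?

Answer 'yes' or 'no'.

Given toposort: [1, 3, 2, 4, 0]
Position of 2: index 2; position of 0: index 4
New edge 2->0: forward
Forward edge: respects the existing order. Still a DAG, same toposort still valid.
Still a DAG? yes

Answer: yes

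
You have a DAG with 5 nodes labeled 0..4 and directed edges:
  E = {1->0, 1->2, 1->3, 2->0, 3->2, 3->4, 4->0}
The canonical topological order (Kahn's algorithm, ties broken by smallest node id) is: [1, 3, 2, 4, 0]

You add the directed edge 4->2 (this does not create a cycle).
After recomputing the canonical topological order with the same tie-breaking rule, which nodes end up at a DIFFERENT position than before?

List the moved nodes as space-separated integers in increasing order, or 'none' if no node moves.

Answer: 2 4

Derivation:
Old toposort: [1, 3, 2, 4, 0]
Added edge 4->2
Recompute Kahn (smallest-id tiebreak):
  initial in-degrees: [3, 0, 3, 1, 1]
  ready (indeg=0): [1]
  pop 1: indeg[0]->2; indeg[2]->2; indeg[3]->0 | ready=[3] | order so far=[1]
  pop 3: indeg[2]->1; indeg[4]->0 | ready=[4] | order so far=[1, 3]
  pop 4: indeg[0]->1; indeg[2]->0 | ready=[2] | order so far=[1, 3, 4]
  pop 2: indeg[0]->0 | ready=[0] | order so far=[1, 3, 4, 2]
  pop 0: no out-edges | ready=[] | order so far=[1, 3, 4, 2, 0]
New canonical toposort: [1, 3, 4, 2, 0]
Compare positions:
  Node 0: index 4 -> 4 (same)
  Node 1: index 0 -> 0 (same)
  Node 2: index 2 -> 3 (moved)
  Node 3: index 1 -> 1 (same)
  Node 4: index 3 -> 2 (moved)
Nodes that changed position: 2 4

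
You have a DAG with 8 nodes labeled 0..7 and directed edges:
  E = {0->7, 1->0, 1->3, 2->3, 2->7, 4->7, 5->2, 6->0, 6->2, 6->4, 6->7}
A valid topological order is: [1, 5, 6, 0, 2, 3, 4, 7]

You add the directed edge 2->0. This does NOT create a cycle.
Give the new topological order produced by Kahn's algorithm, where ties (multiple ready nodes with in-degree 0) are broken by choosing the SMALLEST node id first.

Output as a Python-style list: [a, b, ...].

Old toposort: [1, 5, 6, 0, 2, 3, 4, 7]
Added edge: 2->0
Position of 2 (4) > position of 0 (3). Must reorder: 2 must now come before 0.
Run Kahn's algorithm (break ties by smallest node id):
  initial in-degrees: [3, 0, 2, 2, 1, 0, 0, 4]
  ready (indeg=0): [1, 5, 6]
  pop 1: indeg[0]->2; indeg[3]->1 | ready=[5, 6] | order so far=[1]
  pop 5: indeg[2]->1 | ready=[6] | order so far=[1, 5]
  pop 6: indeg[0]->1; indeg[2]->0; indeg[4]->0; indeg[7]->3 | ready=[2, 4] | order so far=[1, 5, 6]
  pop 2: indeg[0]->0; indeg[3]->0; indeg[7]->2 | ready=[0, 3, 4] | order so far=[1, 5, 6, 2]
  pop 0: indeg[7]->1 | ready=[3, 4] | order so far=[1, 5, 6, 2, 0]
  pop 3: no out-edges | ready=[4] | order so far=[1, 5, 6, 2, 0, 3]
  pop 4: indeg[7]->0 | ready=[7] | order so far=[1, 5, 6, 2, 0, 3, 4]
  pop 7: no out-edges | ready=[] | order so far=[1, 5, 6, 2, 0, 3, 4, 7]
  Result: [1, 5, 6, 2, 0, 3, 4, 7]

Answer: [1, 5, 6, 2, 0, 3, 4, 7]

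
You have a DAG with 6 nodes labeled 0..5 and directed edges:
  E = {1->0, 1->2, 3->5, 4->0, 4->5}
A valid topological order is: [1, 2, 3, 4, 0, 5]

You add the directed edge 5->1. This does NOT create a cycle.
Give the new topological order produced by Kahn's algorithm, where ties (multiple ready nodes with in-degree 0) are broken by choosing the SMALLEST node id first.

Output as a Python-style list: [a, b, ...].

Answer: [3, 4, 5, 1, 0, 2]

Derivation:
Old toposort: [1, 2, 3, 4, 0, 5]
Added edge: 5->1
Position of 5 (5) > position of 1 (0). Must reorder: 5 must now come before 1.
Run Kahn's algorithm (break ties by smallest node id):
  initial in-degrees: [2, 1, 1, 0, 0, 2]
  ready (indeg=0): [3, 4]
  pop 3: indeg[5]->1 | ready=[4] | order so far=[3]
  pop 4: indeg[0]->1; indeg[5]->0 | ready=[5] | order so far=[3, 4]
  pop 5: indeg[1]->0 | ready=[1] | order so far=[3, 4, 5]
  pop 1: indeg[0]->0; indeg[2]->0 | ready=[0, 2] | order so far=[3, 4, 5, 1]
  pop 0: no out-edges | ready=[2] | order so far=[3, 4, 5, 1, 0]
  pop 2: no out-edges | ready=[] | order so far=[3, 4, 5, 1, 0, 2]
  Result: [3, 4, 5, 1, 0, 2]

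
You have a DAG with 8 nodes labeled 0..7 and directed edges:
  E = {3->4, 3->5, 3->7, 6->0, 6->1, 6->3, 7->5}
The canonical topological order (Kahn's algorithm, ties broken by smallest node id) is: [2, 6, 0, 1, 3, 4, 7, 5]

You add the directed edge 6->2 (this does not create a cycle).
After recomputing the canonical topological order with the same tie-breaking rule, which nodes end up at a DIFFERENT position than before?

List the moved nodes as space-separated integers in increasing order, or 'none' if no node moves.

Old toposort: [2, 6, 0, 1, 3, 4, 7, 5]
Added edge 6->2
Recompute Kahn (smallest-id tiebreak):
  initial in-degrees: [1, 1, 1, 1, 1, 2, 0, 1]
  ready (indeg=0): [6]
  pop 6: indeg[0]->0; indeg[1]->0; indeg[2]->0; indeg[3]->0 | ready=[0, 1, 2, 3] | order so far=[6]
  pop 0: no out-edges | ready=[1, 2, 3] | order so far=[6, 0]
  pop 1: no out-edges | ready=[2, 3] | order so far=[6, 0, 1]
  pop 2: no out-edges | ready=[3] | order so far=[6, 0, 1, 2]
  pop 3: indeg[4]->0; indeg[5]->1; indeg[7]->0 | ready=[4, 7] | order so far=[6, 0, 1, 2, 3]
  pop 4: no out-edges | ready=[7] | order so far=[6, 0, 1, 2, 3, 4]
  pop 7: indeg[5]->0 | ready=[5] | order so far=[6, 0, 1, 2, 3, 4, 7]
  pop 5: no out-edges | ready=[] | order so far=[6, 0, 1, 2, 3, 4, 7, 5]
New canonical toposort: [6, 0, 1, 2, 3, 4, 7, 5]
Compare positions:
  Node 0: index 2 -> 1 (moved)
  Node 1: index 3 -> 2 (moved)
  Node 2: index 0 -> 3 (moved)
  Node 3: index 4 -> 4 (same)
  Node 4: index 5 -> 5 (same)
  Node 5: index 7 -> 7 (same)
  Node 6: index 1 -> 0 (moved)
  Node 7: index 6 -> 6 (same)
Nodes that changed position: 0 1 2 6

Answer: 0 1 2 6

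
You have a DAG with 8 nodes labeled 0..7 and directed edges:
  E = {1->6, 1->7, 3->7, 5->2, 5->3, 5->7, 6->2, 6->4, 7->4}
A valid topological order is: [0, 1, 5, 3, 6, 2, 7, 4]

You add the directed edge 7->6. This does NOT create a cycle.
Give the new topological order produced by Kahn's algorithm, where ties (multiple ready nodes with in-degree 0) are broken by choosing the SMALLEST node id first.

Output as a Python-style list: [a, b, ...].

Old toposort: [0, 1, 5, 3, 6, 2, 7, 4]
Added edge: 7->6
Position of 7 (6) > position of 6 (4). Must reorder: 7 must now come before 6.
Run Kahn's algorithm (break ties by smallest node id):
  initial in-degrees: [0, 0, 2, 1, 2, 0, 2, 3]
  ready (indeg=0): [0, 1, 5]
  pop 0: no out-edges | ready=[1, 5] | order so far=[0]
  pop 1: indeg[6]->1; indeg[7]->2 | ready=[5] | order so far=[0, 1]
  pop 5: indeg[2]->1; indeg[3]->0; indeg[7]->1 | ready=[3] | order so far=[0, 1, 5]
  pop 3: indeg[7]->0 | ready=[7] | order so far=[0, 1, 5, 3]
  pop 7: indeg[4]->1; indeg[6]->0 | ready=[6] | order so far=[0, 1, 5, 3, 7]
  pop 6: indeg[2]->0; indeg[4]->0 | ready=[2, 4] | order so far=[0, 1, 5, 3, 7, 6]
  pop 2: no out-edges | ready=[4] | order so far=[0, 1, 5, 3, 7, 6, 2]
  pop 4: no out-edges | ready=[] | order so far=[0, 1, 5, 3, 7, 6, 2, 4]
  Result: [0, 1, 5, 3, 7, 6, 2, 4]

Answer: [0, 1, 5, 3, 7, 6, 2, 4]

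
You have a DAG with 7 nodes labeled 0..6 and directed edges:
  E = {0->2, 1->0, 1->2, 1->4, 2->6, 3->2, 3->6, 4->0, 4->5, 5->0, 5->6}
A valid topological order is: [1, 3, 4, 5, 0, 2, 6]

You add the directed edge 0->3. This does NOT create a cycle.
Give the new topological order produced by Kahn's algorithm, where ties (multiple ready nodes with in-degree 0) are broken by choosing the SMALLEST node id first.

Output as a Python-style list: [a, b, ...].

Old toposort: [1, 3, 4, 5, 0, 2, 6]
Added edge: 0->3
Position of 0 (4) > position of 3 (1). Must reorder: 0 must now come before 3.
Run Kahn's algorithm (break ties by smallest node id):
  initial in-degrees: [3, 0, 3, 1, 1, 1, 3]
  ready (indeg=0): [1]
  pop 1: indeg[0]->2; indeg[2]->2; indeg[4]->0 | ready=[4] | order so far=[1]
  pop 4: indeg[0]->1; indeg[5]->0 | ready=[5] | order so far=[1, 4]
  pop 5: indeg[0]->0; indeg[6]->2 | ready=[0] | order so far=[1, 4, 5]
  pop 0: indeg[2]->1; indeg[3]->0 | ready=[3] | order so far=[1, 4, 5, 0]
  pop 3: indeg[2]->0; indeg[6]->1 | ready=[2] | order so far=[1, 4, 5, 0, 3]
  pop 2: indeg[6]->0 | ready=[6] | order so far=[1, 4, 5, 0, 3, 2]
  pop 6: no out-edges | ready=[] | order so far=[1, 4, 5, 0, 3, 2, 6]
  Result: [1, 4, 5, 0, 3, 2, 6]

Answer: [1, 4, 5, 0, 3, 2, 6]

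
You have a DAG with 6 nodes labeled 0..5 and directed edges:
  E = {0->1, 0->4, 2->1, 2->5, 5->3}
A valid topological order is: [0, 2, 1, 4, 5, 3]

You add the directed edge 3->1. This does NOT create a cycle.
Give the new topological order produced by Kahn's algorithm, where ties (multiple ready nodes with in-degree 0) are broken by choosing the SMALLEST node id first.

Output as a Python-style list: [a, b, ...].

Answer: [0, 2, 4, 5, 3, 1]

Derivation:
Old toposort: [0, 2, 1, 4, 5, 3]
Added edge: 3->1
Position of 3 (5) > position of 1 (2). Must reorder: 3 must now come before 1.
Run Kahn's algorithm (break ties by smallest node id):
  initial in-degrees: [0, 3, 0, 1, 1, 1]
  ready (indeg=0): [0, 2]
  pop 0: indeg[1]->2; indeg[4]->0 | ready=[2, 4] | order so far=[0]
  pop 2: indeg[1]->1; indeg[5]->0 | ready=[4, 5] | order so far=[0, 2]
  pop 4: no out-edges | ready=[5] | order so far=[0, 2, 4]
  pop 5: indeg[3]->0 | ready=[3] | order so far=[0, 2, 4, 5]
  pop 3: indeg[1]->0 | ready=[1] | order so far=[0, 2, 4, 5, 3]
  pop 1: no out-edges | ready=[] | order so far=[0, 2, 4, 5, 3, 1]
  Result: [0, 2, 4, 5, 3, 1]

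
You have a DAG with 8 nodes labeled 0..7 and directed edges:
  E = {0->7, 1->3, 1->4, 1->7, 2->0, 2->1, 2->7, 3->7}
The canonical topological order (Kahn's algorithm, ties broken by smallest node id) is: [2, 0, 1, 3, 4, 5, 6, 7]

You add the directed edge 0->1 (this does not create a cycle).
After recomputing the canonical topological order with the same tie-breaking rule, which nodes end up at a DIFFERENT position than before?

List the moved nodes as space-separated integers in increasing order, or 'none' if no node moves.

Old toposort: [2, 0, 1, 3, 4, 5, 6, 7]
Added edge 0->1
Recompute Kahn (smallest-id tiebreak):
  initial in-degrees: [1, 2, 0, 1, 1, 0, 0, 4]
  ready (indeg=0): [2, 5, 6]
  pop 2: indeg[0]->0; indeg[1]->1; indeg[7]->3 | ready=[0, 5, 6] | order so far=[2]
  pop 0: indeg[1]->0; indeg[7]->2 | ready=[1, 5, 6] | order so far=[2, 0]
  pop 1: indeg[3]->0; indeg[4]->0; indeg[7]->1 | ready=[3, 4, 5, 6] | order so far=[2, 0, 1]
  pop 3: indeg[7]->0 | ready=[4, 5, 6, 7] | order so far=[2, 0, 1, 3]
  pop 4: no out-edges | ready=[5, 6, 7] | order so far=[2, 0, 1, 3, 4]
  pop 5: no out-edges | ready=[6, 7] | order so far=[2, 0, 1, 3, 4, 5]
  pop 6: no out-edges | ready=[7] | order so far=[2, 0, 1, 3, 4, 5, 6]
  pop 7: no out-edges | ready=[] | order so far=[2, 0, 1, 3, 4, 5, 6, 7]
New canonical toposort: [2, 0, 1, 3, 4, 5, 6, 7]
Compare positions:
  Node 0: index 1 -> 1 (same)
  Node 1: index 2 -> 2 (same)
  Node 2: index 0 -> 0 (same)
  Node 3: index 3 -> 3 (same)
  Node 4: index 4 -> 4 (same)
  Node 5: index 5 -> 5 (same)
  Node 6: index 6 -> 6 (same)
  Node 7: index 7 -> 7 (same)
Nodes that changed position: none

Answer: none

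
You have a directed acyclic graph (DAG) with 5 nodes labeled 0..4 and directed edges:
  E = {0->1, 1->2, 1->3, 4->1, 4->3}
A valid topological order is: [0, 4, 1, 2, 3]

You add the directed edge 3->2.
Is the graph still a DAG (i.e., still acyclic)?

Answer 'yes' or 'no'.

Answer: yes

Derivation:
Given toposort: [0, 4, 1, 2, 3]
Position of 3: index 4; position of 2: index 3
New edge 3->2: backward (u after v in old order)
Backward edge: old toposort is now invalid. Check if this creates a cycle.
Does 2 already reach 3? Reachable from 2: [2]. NO -> still a DAG (reorder needed).
Still a DAG? yes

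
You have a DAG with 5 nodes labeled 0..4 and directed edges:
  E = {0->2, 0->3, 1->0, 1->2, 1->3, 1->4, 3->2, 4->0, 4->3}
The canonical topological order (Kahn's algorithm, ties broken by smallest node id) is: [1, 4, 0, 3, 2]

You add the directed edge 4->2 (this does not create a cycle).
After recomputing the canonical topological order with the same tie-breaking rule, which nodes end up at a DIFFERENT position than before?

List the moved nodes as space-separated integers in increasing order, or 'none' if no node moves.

Answer: none

Derivation:
Old toposort: [1, 4, 0, 3, 2]
Added edge 4->2
Recompute Kahn (smallest-id tiebreak):
  initial in-degrees: [2, 0, 4, 3, 1]
  ready (indeg=0): [1]
  pop 1: indeg[0]->1; indeg[2]->3; indeg[3]->2; indeg[4]->0 | ready=[4] | order so far=[1]
  pop 4: indeg[0]->0; indeg[2]->2; indeg[3]->1 | ready=[0] | order so far=[1, 4]
  pop 0: indeg[2]->1; indeg[3]->0 | ready=[3] | order so far=[1, 4, 0]
  pop 3: indeg[2]->0 | ready=[2] | order so far=[1, 4, 0, 3]
  pop 2: no out-edges | ready=[] | order so far=[1, 4, 0, 3, 2]
New canonical toposort: [1, 4, 0, 3, 2]
Compare positions:
  Node 0: index 2 -> 2 (same)
  Node 1: index 0 -> 0 (same)
  Node 2: index 4 -> 4 (same)
  Node 3: index 3 -> 3 (same)
  Node 4: index 1 -> 1 (same)
Nodes that changed position: none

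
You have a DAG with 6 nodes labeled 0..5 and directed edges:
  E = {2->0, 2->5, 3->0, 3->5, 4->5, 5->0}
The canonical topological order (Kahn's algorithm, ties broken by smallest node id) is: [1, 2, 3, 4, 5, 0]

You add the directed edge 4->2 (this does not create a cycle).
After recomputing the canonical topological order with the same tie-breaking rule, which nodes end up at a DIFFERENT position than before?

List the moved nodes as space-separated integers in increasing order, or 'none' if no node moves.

Answer: 2 3 4

Derivation:
Old toposort: [1, 2, 3, 4, 5, 0]
Added edge 4->2
Recompute Kahn (smallest-id tiebreak):
  initial in-degrees: [3, 0, 1, 0, 0, 3]
  ready (indeg=0): [1, 3, 4]
  pop 1: no out-edges | ready=[3, 4] | order so far=[1]
  pop 3: indeg[0]->2; indeg[5]->2 | ready=[4] | order so far=[1, 3]
  pop 4: indeg[2]->0; indeg[5]->1 | ready=[2] | order so far=[1, 3, 4]
  pop 2: indeg[0]->1; indeg[5]->0 | ready=[5] | order so far=[1, 3, 4, 2]
  pop 5: indeg[0]->0 | ready=[0] | order so far=[1, 3, 4, 2, 5]
  pop 0: no out-edges | ready=[] | order so far=[1, 3, 4, 2, 5, 0]
New canonical toposort: [1, 3, 4, 2, 5, 0]
Compare positions:
  Node 0: index 5 -> 5 (same)
  Node 1: index 0 -> 0 (same)
  Node 2: index 1 -> 3 (moved)
  Node 3: index 2 -> 1 (moved)
  Node 4: index 3 -> 2 (moved)
  Node 5: index 4 -> 4 (same)
Nodes that changed position: 2 3 4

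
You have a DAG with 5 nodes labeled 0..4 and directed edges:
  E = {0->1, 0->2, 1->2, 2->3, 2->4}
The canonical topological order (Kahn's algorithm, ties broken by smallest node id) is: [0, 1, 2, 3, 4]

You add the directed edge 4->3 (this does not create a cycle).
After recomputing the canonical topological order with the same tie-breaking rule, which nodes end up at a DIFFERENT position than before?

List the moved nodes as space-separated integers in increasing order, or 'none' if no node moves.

Old toposort: [0, 1, 2, 3, 4]
Added edge 4->3
Recompute Kahn (smallest-id tiebreak):
  initial in-degrees: [0, 1, 2, 2, 1]
  ready (indeg=0): [0]
  pop 0: indeg[1]->0; indeg[2]->1 | ready=[1] | order so far=[0]
  pop 1: indeg[2]->0 | ready=[2] | order so far=[0, 1]
  pop 2: indeg[3]->1; indeg[4]->0 | ready=[4] | order so far=[0, 1, 2]
  pop 4: indeg[3]->0 | ready=[3] | order so far=[0, 1, 2, 4]
  pop 3: no out-edges | ready=[] | order so far=[0, 1, 2, 4, 3]
New canonical toposort: [0, 1, 2, 4, 3]
Compare positions:
  Node 0: index 0 -> 0 (same)
  Node 1: index 1 -> 1 (same)
  Node 2: index 2 -> 2 (same)
  Node 3: index 3 -> 4 (moved)
  Node 4: index 4 -> 3 (moved)
Nodes that changed position: 3 4

Answer: 3 4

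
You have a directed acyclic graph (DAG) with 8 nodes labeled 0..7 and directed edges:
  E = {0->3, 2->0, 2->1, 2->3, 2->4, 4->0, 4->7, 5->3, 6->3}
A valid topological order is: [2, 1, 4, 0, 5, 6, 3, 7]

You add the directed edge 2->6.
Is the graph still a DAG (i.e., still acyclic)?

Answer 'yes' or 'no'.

Given toposort: [2, 1, 4, 0, 5, 6, 3, 7]
Position of 2: index 0; position of 6: index 5
New edge 2->6: forward
Forward edge: respects the existing order. Still a DAG, same toposort still valid.
Still a DAG? yes

Answer: yes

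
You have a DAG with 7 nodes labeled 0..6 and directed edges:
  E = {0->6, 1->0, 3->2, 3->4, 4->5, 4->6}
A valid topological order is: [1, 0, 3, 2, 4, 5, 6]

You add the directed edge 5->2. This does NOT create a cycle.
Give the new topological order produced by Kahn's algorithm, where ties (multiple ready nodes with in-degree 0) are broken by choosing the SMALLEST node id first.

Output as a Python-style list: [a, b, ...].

Old toposort: [1, 0, 3, 2, 4, 5, 6]
Added edge: 5->2
Position of 5 (5) > position of 2 (3). Must reorder: 5 must now come before 2.
Run Kahn's algorithm (break ties by smallest node id):
  initial in-degrees: [1, 0, 2, 0, 1, 1, 2]
  ready (indeg=0): [1, 3]
  pop 1: indeg[0]->0 | ready=[0, 3] | order so far=[1]
  pop 0: indeg[6]->1 | ready=[3] | order so far=[1, 0]
  pop 3: indeg[2]->1; indeg[4]->0 | ready=[4] | order so far=[1, 0, 3]
  pop 4: indeg[5]->0; indeg[6]->0 | ready=[5, 6] | order so far=[1, 0, 3, 4]
  pop 5: indeg[2]->0 | ready=[2, 6] | order so far=[1, 0, 3, 4, 5]
  pop 2: no out-edges | ready=[6] | order so far=[1, 0, 3, 4, 5, 2]
  pop 6: no out-edges | ready=[] | order so far=[1, 0, 3, 4, 5, 2, 6]
  Result: [1, 0, 3, 4, 5, 2, 6]

Answer: [1, 0, 3, 4, 5, 2, 6]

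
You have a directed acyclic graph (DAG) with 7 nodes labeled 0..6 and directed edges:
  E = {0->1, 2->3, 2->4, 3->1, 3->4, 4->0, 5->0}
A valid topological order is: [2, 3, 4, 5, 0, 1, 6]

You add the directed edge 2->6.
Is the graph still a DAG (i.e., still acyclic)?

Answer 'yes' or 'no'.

Given toposort: [2, 3, 4, 5, 0, 1, 6]
Position of 2: index 0; position of 6: index 6
New edge 2->6: forward
Forward edge: respects the existing order. Still a DAG, same toposort still valid.
Still a DAG? yes

Answer: yes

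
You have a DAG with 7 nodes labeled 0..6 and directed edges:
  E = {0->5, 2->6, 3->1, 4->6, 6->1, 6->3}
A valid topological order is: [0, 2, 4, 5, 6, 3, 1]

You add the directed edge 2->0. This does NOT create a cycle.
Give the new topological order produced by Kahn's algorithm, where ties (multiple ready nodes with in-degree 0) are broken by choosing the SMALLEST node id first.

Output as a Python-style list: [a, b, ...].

Answer: [2, 0, 4, 5, 6, 3, 1]

Derivation:
Old toposort: [0, 2, 4, 5, 6, 3, 1]
Added edge: 2->0
Position of 2 (1) > position of 0 (0). Must reorder: 2 must now come before 0.
Run Kahn's algorithm (break ties by smallest node id):
  initial in-degrees: [1, 2, 0, 1, 0, 1, 2]
  ready (indeg=0): [2, 4]
  pop 2: indeg[0]->0; indeg[6]->1 | ready=[0, 4] | order so far=[2]
  pop 0: indeg[5]->0 | ready=[4, 5] | order so far=[2, 0]
  pop 4: indeg[6]->0 | ready=[5, 6] | order so far=[2, 0, 4]
  pop 5: no out-edges | ready=[6] | order so far=[2, 0, 4, 5]
  pop 6: indeg[1]->1; indeg[3]->0 | ready=[3] | order so far=[2, 0, 4, 5, 6]
  pop 3: indeg[1]->0 | ready=[1] | order so far=[2, 0, 4, 5, 6, 3]
  pop 1: no out-edges | ready=[] | order so far=[2, 0, 4, 5, 6, 3, 1]
  Result: [2, 0, 4, 5, 6, 3, 1]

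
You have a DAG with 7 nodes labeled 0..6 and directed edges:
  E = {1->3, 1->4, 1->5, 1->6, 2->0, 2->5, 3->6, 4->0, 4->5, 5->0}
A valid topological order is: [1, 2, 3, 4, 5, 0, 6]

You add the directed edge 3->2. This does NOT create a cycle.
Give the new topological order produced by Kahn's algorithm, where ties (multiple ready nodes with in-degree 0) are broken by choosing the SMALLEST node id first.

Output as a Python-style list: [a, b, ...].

Old toposort: [1, 2, 3, 4, 5, 0, 6]
Added edge: 3->2
Position of 3 (2) > position of 2 (1). Must reorder: 3 must now come before 2.
Run Kahn's algorithm (break ties by smallest node id):
  initial in-degrees: [3, 0, 1, 1, 1, 3, 2]
  ready (indeg=0): [1]
  pop 1: indeg[3]->0; indeg[4]->0; indeg[5]->2; indeg[6]->1 | ready=[3, 4] | order so far=[1]
  pop 3: indeg[2]->0; indeg[6]->0 | ready=[2, 4, 6] | order so far=[1, 3]
  pop 2: indeg[0]->2; indeg[5]->1 | ready=[4, 6] | order so far=[1, 3, 2]
  pop 4: indeg[0]->1; indeg[5]->0 | ready=[5, 6] | order so far=[1, 3, 2, 4]
  pop 5: indeg[0]->0 | ready=[0, 6] | order so far=[1, 3, 2, 4, 5]
  pop 0: no out-edges | ready=[6] | order so far=[1, 3, 2, 4, 5, 0]
  pop 6: no out-edges | ready=[] | order so far=[1, 3, 2, 4, 5, 0, 6]
  Result: [1, 3, 2, 4, 5, 0, 6]

Answer: [1, 3, 2, 4, 5, 0, 6]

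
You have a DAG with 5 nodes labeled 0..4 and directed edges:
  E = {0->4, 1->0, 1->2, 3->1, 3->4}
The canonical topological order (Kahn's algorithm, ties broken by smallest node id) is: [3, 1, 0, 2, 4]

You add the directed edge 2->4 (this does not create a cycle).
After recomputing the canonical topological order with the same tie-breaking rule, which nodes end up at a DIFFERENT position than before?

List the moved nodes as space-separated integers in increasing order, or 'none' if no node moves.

Answer: none

Derivation:
Old toposort: [3, 1, 0, 2, 4]
Added edge 2->4
Recompute Kahn (smallest-id tiebreak):
  initial in-degrees: [1, 1, 1, 0, 3]
  ready (indeg=0): [3]
  pop 3: indeg[1]->0; indeg[4]->2 | ready=[1] | order so far=[3]
  pop 1: indeg[0]->0; indeg[2]->0 | ready=[0, 2] | order so far=[3, 1]
  pop 0: indeg[4]->1 | ready=[2] | order so far=[3, 1, 0]
  pop 2: indeg[4]->0 | ready=[4] | order so far=[3, 1, 0, 2]
  pop 4: no out-edges | ready=[] | order so far=[3, 1, 0, 2, 4]
New canonical toposort: [3, 1, 0, 2, 4]
Compare positions:
  Node 0: index 2 -> 2 (same)
  Node 1: index 1 -> 1 (same)
  Node 2: index 3 -> 3 (same)
  Node 3: index 0 -> 0 (same)
  Node 4: index 4 -> 4 (same)
Nodes that changed position: none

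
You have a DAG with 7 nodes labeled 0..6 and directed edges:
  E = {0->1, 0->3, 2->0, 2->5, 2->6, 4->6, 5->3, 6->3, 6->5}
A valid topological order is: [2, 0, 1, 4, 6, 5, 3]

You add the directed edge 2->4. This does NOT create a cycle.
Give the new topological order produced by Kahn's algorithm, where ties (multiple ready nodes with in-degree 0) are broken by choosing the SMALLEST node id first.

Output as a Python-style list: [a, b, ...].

Old toposort: [2, 0, 1, 4, 6, 5, 3]
Added edge: 2->4
Position of 2 (0) < position of 4 (3). Old order still valid.
Run Kahn's algorithm (break ties by smallest node id):
  initial in-degrees: [1, 1, 0, 3, 1, 2, 2]
  ready (indeg=0): [2]
  pop 2: indeg[0]->0; indeg[4]->0; indeg[5]->1; indeg[6]->1 | ready=[0, 4] | order so far=[2]
  pop 0: indeg[1]->0; indeg[3]->2 | ready=[1, 4] | order so far=[2, 0]
  pop 1: no out-edges | ready=[4] | order so far=[2, 0, 1]
  pop 4: indeg[6]->0 | ready=[6] | order so far=[2, 0, 1, 4]
  pop 6: indeg[3]->1; indeg[5]->0 | ready=[5] | order so far=[2, 0, 1, 4, 6]
  pop 5: indeg[3]->0 | ready=[3] | order so far=[2, 0, 1, 4, 6, 5]
  pop 3: no out-edges | ready=[] | order so far=[2, 0, 1, 4, 6, 5, 3]
  Result: [2, 0, 1, 4, 6, 5, 3]

Answer: [2, 0, 1, 4, 6, 5, 3]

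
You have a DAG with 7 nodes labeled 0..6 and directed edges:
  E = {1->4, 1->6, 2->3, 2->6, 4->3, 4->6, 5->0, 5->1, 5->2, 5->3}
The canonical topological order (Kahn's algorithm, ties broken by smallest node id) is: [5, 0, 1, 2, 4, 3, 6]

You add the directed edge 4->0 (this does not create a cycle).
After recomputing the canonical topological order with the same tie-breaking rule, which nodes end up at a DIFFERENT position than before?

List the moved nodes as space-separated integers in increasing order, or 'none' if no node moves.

Answer: 0 1 2 4

Derivation:
Old toposort: [5, 0, 1, 2, 4, 3, 6]
Added edge 4->0
Recompute Kahn (smallest-id tiebreak):
  initial in-degrees: [2, 1, 1, 3, 1, 0, 3]
  ready (indeg=0): [5]
  pop 5: indeg[0]->1; indeg[1]->0; indeg[2]->0; indeg[3]->2 | ready=[1, 2] | order so far=[5]
  pop 1: indeg[4]->0; indeg[6]->2 | ready=[2, 4] | order so far=[5, 1]
  pop 2: indeg[3]->1; indeg[6]->1 | ready=[4] | order so far=[5, 1, 2]
  pop 4: indeg[0]->0; indeg[3]->0; indeg[6]->0 | ready=[0, 3, 6] | order so far=[5, 1, 2, 4]
  pop 0: no out-edges | ready=[3, 6] | order so far=[5, 1, 2, 4, 0]
  pop 3: no out-edges | ready=[6] | order so far=[5, 1, 2, 4, 0, 3]
  pop 6: no out-edges | ready=[] | order so far=[5, 1, 2, 4, 0, 3, 6]
New canonical toposort: [5, 1, 2, 4, 0, 3, 6]
Compare positions:
  Node 0: index 1 -> 4 (moved)
  Node 1: index 2 -> 1 (moved)
  Node 2: index 3 -> 2 (moved)
  Node 3: index 5 -> 5 (same)
  Node 4: index 4 -> 3 (moved)
  Node 5: index 0 -> 0 (same)
  Node 6: index 6 -> 6 (same)
Nodes that changed position: 0 1 2 4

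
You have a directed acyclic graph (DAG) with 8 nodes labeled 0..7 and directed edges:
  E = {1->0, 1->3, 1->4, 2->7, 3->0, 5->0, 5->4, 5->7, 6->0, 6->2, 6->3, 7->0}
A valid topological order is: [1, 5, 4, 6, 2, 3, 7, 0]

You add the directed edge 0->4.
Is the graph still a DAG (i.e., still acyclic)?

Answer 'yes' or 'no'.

Answer: yes

Derivation:
Given toposort: [1, 5, 4, 6, 2, 3, 7, 0]
Position of 0: index 7; position of 4: index 2
New edge 0->4: backward (u after v in old order)
Backward edge: old toposort is now invalid. Check if this creates a cycle.
Does 4 already reach 0? Reachable from 4: [4]. NO -> still a DAG (reorder needed).
Still a DAG? yes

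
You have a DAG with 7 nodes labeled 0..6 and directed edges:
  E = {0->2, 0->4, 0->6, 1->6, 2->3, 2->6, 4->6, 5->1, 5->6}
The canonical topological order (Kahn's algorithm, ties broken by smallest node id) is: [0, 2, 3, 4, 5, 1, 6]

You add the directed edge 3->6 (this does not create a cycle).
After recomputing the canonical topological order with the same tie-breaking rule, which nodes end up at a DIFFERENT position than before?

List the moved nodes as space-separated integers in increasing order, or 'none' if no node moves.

Old toposort: [0, 2, 3, 4, 5, 1, 6]
Added edge 3->6
Recompute Kahn (smallest-id tiebreak):
  initial in-degrees: [0, 1, 1, 1, 1, 0, 6]
  ready (indeg=0): [0, 5]
  pop 0: indeg[2]->0; indeg[4]->0; indeg[6]->5 | ready=[2, 4, 5] | order so far=[0]
  pop 2: indeg[3]->0; indeg[6]->4 | ready=[3, 4, 5] | order so far=[0, 2]
  pop 3: indeg[6]->3 | ready=[4, 5] | order so far=[0, 2, 3]
  pop 4: indeg[6]->2 | ready=[5] | order so far=[0, 2, 3, 4]
  pop 5: indeg[1]->0; indeg[6]->1 | ready=[1] | order so far=[0, 2, 3, 4, 5]
  pop 1: indeg[6]->0 | ready=[6] | order so far=[0, 2, 3, 4, 5, 1]
  pop 6: no out-edges | ready=[] | order so far=[0, 2, 3, 4, 5, 1, 6]
New canonical toposort: [0, 2, 3, 4, 5, 1, 6]
Compare positions:
  Node 0: index 0 -> 0 (same)
  Node 1: index 5 -> 5 (same)
  Node 2: index 1 -> 1 (same)
  Node 3: index 2 -> 2 (same)
  Node 4: index 3 -> 3 (same)
  Node 5: index 4 -> 4 (same)
  Node 6: index 6 -> 6 (same)
Nodes that changed position: none

Answer: none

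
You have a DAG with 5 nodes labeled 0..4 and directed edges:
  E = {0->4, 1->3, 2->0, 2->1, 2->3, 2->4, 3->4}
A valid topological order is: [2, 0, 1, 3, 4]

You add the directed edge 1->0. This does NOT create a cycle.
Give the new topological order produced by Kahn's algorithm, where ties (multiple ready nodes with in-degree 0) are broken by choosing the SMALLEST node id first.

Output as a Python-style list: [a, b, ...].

Old toposort: [2, 0, 1, 3, 4]
Added edge: 1->0
Position of 1 (2) > position of 0 (1). Must reorder: 1 must now come before 0.
Run Kahn's algorithm (break ties by smallest node id):
  initial in-degrees: [2, 1, 0, 2, 3]
  ready (indeg=0): [2]
  pop 2: indeg[0]->1; indeg[1]->0; indeg[3]->1; indeg[4]->2 | ready=[1] | order so far=[2]
  pop 1: indeg[0]->0; indeg[3]->0 | ready=[0, 3] | order so far=[2, 1]
  pop 0: indeg[4]->1 | ready=[3] | order so far=[2, 1, 0]
  pop 3: indeg[4]->0 | ready=[4] | order so far=[2, 1, 0, 3]
  pop 4: no out-edges | ready=[] | order so far=[2, 1, 0, 3, 4]
  Result: [2, 1, 0, 3, 4]

Answer: [2, 1, 0, 3, 4]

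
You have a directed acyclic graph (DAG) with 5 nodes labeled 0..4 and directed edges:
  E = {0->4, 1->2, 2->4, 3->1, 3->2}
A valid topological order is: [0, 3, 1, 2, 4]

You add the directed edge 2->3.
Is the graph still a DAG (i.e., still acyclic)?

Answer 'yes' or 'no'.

Given toposort: [0, 3, 1, 2, 4]
Position of 2: index 3; position of 3: index 1
New edge 2->3: backward (u after v in old order)
Backward edge: old toposort is now invalid. Check if this creates a cycle.
Does 3 already reach 2? Reachable from 3: [1, 2, 3, 4]. YES -> cycle!
Still a DAG? no

Answer: no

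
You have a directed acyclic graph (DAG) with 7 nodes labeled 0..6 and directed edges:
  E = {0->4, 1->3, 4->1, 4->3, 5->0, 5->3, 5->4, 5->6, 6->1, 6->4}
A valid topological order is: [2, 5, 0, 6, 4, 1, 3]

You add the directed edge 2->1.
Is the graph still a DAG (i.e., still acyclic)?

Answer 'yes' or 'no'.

Given toposort: [2, 5, 0, 6, 4, 1, 3]
Position of 2: index 0; position of 1: index 5
New edge 2->1: forward
Forward edge: respects the existing order. Still a DAG, same toposort still valid.
Still a DAG? yes

Answer: yes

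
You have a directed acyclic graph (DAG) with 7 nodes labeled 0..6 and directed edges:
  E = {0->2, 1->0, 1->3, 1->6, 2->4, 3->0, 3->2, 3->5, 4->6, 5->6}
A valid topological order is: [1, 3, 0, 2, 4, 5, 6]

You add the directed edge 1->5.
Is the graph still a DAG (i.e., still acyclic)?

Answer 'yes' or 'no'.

Given toposort: [1, 3, 0, 2, 4, 5, 6]
Position of 1: index 0; position of 5: index 5
New edge 1->5: forward
Forward edge: respects the existing order. Still a DAG, same toposort still valid.
Still a DAG? yes

Answer: yes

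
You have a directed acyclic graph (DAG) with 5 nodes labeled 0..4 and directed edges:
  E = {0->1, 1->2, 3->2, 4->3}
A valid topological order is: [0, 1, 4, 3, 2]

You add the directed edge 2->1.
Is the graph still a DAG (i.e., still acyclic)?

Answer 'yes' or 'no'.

Answer: no

Derivation:
Given toposort: [0, 1, 4, 3, 2]
Position of 2: index 4; position of 1: index 1
New edge 2->1: backward (u after v in old order)
Backward edge: old toposort is now invalid. Check if this creates a cycle.
Does 1 already reach 2? Reachable from 1: [1, 2]. YES -> cycle!
Still a DAG? no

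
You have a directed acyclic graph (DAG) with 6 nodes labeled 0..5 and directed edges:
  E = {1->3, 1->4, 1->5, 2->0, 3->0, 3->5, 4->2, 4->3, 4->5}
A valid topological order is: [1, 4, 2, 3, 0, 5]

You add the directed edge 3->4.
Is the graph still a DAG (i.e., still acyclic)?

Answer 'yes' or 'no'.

Answer: no

Derivation:
Given toposort: [1, 4, 2, 3, 0, 5]
Position of 3: index 3; position of 4: index 1
New edge 3->4: backward (u after v in old order)
Backward edge: old toposort is now invalid. Check if this creates a cycle.
Does 4 already reach 3? Reachable from 4: [0, 2, 3, 4, 5]. YES -> cycle!
Still a DAG? no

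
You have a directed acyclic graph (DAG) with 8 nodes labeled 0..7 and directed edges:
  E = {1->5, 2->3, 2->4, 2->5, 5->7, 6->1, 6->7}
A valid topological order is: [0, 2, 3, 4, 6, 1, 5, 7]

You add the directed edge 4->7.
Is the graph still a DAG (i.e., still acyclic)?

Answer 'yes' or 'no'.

Given toposort: [0, 2, 3, 4, 6, 1, 5, 7]
Position of 4: index 3; position of 7: index 7
New edge 4->7: forward
Forward edge: respects the existing order. Still a DAG, same toposort still valid.
Still a DAG? yes

Answer: yes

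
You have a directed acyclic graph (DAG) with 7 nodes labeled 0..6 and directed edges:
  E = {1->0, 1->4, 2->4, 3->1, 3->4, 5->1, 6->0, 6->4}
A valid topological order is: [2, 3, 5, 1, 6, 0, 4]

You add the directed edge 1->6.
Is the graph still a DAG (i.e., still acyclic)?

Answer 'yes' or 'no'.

Given toposort: [2, 3, 5, 1, 6, 0, 4]
Position of 1: index 3; position of 6: index 4
New edge 1->6: forward
Forward edge: respects the existing order. Still a DAG, same toposort still valid.
Still a DAG? yes

Answer: yes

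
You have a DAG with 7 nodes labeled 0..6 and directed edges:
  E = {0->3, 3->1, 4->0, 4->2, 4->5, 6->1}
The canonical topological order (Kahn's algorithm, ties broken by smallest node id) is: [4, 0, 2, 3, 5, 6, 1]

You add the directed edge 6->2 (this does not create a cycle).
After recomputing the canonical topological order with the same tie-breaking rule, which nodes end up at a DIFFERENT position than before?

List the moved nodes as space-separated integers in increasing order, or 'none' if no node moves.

Answer: 1 2 3 5 6

Derivation:
Old toposort: [4, 0, 2, 3, 5, 6, 1]
Added edge 6->2
Recompute Kahn (smallest-id tiebreak):
  initial in-degrees: [1, 2, 2, 1, 0, 1, 0]
  ready (indeg=0): [4, 6]
  pop 4: indeg[0]->0; indeg[2]->1; indeg[5]->0 | ready=[0, 5, 6] | order so far=[4]
  pop 0: indeg[3]->0 | ready=[3, 5, 6] | order so far=[4, 0]
  pop 3: indeg[1]->1 | ready=[5, 6] | order so far=[4, 0, 3]
  pop 5: no out-edges | ready=[6] | order so far=[4, 0, 3, 5]
  pop 6: indeg[1]->0; indeg[2]->0 | ready=[1, 2] | order so far=[4, 0, 3, 5, 6]
  pop 1: no out-edges | ready=[2] | order so far=[4, 0, 3, 5, 6, 1]
  pop 2: no out-edges | ready=[] | order so far=[4, 0, 3, 5, 6, 1, 2]
New canonical toposort: [4, 0, 3, 5, 6, 1, 2]
Compare positions:
  Node 0: index 1 -> 1 (same)
  Node 1: index 6 -> 5 (moved)
  Node 2: index 2 -> 6 (moved)
  Node 3: index 3 -> 2 (moved)
  Node 4: index 0 -> 0 (same)
  Node 5: index 4 -> 3 (moved)
  Node 6: index 5 -> 4 (moved)
Nodes that changed position: 1 2 3 5 6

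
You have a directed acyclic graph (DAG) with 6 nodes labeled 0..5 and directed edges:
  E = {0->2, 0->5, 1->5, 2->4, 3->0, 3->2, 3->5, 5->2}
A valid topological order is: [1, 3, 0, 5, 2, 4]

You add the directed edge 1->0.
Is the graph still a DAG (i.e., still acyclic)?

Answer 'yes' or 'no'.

Given toposort: [1, 3, 0, 5, 2, 4]
Position of 1: index 0; position of 0: index 2
New edge 1->0: forward
Forward edge: respects the existing order. Still a DAG, same toposort still valid.
Still a DAG? yes

Answer: yes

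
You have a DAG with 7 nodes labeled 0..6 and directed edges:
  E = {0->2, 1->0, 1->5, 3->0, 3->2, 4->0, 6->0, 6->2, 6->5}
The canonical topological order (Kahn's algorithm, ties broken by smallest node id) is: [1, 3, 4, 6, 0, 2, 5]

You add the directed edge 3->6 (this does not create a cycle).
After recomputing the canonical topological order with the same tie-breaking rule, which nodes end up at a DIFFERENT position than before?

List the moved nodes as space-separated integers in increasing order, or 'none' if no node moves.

Old toposort: [1, 3, 4, 6, 0, 2, 5]
Added edge 3->6
Recompute Kahn (smallest-id tiebreak):
  initial in-degrees: [4, 0, 3, 0, 0, 2, 1]
  ready (indeg=0): [1, 3, 4]
  pop 1: indeg[0]->3; indeg[5]->1 | ready=[3, 4] | order so far=[1]
  pop 3: indeg[0]->2; indeg[2]->2; indeg[6]->0 | ready=[4, 6] | order so far=[1, 3]
  pop 4: indeg[0]->1 | ready=[6] | order so far=[1, 3, 4]
  pop 6: indeg[0]->0; indeg[2]->1; indeg[5]->0 | ready=[0, 5] | order so far=[1, 3, 4, 6]
  pop 0: indeg[2]->0 | ready=[2, 5] | order so far=[1, 3, 4, 6, 0]
  pop 2: no out-edges | ready=[5] | order so far=[1, 3, 4, 6, 0, 2]
  pop 5: no out-edges | ready=[] | order so far=[1, 3, 4, 6, 0, 2, 5]
New canonical toposort: [1, 3, 4, 6, 0, 2, 5]
Compare positions:
  Node 0: index 4 -> 4 (same)
  Node 1: index 0 -> 0 (same)
  Node 2: index 5 -> 5 (same)
  Node 3: index 1 -> 1 (same)
  Node 4: index 2 -> 2 (same)
  Node 5: index 6 -> 6 (same)
  Node 6: index 3 -> 3 (same)
Nodes that changed position: none

Answer: none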